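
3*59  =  177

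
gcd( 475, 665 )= 95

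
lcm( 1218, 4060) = 12180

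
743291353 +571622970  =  1314914323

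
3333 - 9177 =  - 5844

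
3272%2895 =377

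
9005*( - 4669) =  - 42044345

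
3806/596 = 6 + 115/298  =  6.39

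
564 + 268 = 832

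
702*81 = 56862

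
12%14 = 12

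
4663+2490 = 7153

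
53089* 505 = 26809945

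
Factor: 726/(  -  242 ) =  - 3^1 = - 3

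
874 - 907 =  - 33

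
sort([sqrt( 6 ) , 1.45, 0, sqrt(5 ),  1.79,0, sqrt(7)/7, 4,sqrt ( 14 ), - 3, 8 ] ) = [ - 3, 0, 0,sqrt( 7 )/7,1.45 , 1.79, sqrt( 5 ), sqrt( 6 ) , sqrt( 14 ) , 4, 8 ]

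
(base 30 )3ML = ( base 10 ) 3381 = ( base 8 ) 6465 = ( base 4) 310311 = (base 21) 7e0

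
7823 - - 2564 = 10387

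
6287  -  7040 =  - 753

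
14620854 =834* 17531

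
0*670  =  0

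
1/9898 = 1/9898 = 0.00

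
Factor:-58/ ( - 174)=3^(- 1 ) = 1/3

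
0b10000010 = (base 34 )3s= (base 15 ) 8A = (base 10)130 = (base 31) 46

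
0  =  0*37535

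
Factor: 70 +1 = 71 = 71^1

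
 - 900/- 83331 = 100/9259=0.01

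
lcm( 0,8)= 0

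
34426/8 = 4303 + 1/4 = 4303.25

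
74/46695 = 74/46695 = 0.00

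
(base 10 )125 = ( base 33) 3Q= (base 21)5K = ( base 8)175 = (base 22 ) 5F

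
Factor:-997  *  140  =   - 139580 = -  2^2*5^1* 7^1*997^1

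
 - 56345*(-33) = 1859385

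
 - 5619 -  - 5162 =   -  457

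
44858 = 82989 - 38131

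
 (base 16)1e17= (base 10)7703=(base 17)19B2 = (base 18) 15dh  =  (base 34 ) 6MJ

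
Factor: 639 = 3^2*71^1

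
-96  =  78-174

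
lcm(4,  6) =12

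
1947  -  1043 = 904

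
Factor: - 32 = - 2^5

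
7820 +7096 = 14916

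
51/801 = 17/267 = 0.06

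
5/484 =5/484= 0.01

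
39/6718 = 39/6718 = 0.01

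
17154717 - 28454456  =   - 11299739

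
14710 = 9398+5312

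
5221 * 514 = 2683594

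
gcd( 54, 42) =6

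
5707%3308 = 2399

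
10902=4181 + 6721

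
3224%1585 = 54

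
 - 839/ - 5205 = 839/5205 = 0.16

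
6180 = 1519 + 4661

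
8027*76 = 610052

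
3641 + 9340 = 12981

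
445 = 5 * 89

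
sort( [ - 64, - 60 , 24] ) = [ - 64,- 60,24 ] 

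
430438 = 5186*83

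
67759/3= 22586 + 1/3  =  22586.33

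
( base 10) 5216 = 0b1010001100000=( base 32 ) 530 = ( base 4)1101200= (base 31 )5D8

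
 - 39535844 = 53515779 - 93051623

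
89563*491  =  43975433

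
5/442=5/442 = 0.01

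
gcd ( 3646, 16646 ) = 2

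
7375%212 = 167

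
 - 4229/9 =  - 470 + 1/9 = - 469.89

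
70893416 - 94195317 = -23301901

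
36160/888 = 4520/111 = 40.72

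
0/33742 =0 = 0.00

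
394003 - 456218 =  - 62215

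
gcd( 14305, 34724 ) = 1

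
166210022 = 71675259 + 94534763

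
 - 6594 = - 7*942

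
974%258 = 200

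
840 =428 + 412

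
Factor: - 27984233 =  - 1439^1*19447^1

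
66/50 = 33/25 = 1.32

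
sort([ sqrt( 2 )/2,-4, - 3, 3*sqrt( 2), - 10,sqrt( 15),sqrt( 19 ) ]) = [ - 10, - 4,- 3,sqrt( 2) /2,sqrt( 15 ), 3*sqrt( 2),sqrt( 19 )] 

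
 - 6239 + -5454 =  - 11693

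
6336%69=57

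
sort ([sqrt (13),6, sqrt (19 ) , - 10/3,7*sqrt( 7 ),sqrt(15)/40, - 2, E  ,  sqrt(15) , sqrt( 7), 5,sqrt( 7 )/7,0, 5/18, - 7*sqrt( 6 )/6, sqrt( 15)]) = [  -  10/3, - 7*sqrt( 6)/6,  -  2, 0 , sqrt(15)/40, 5/18 , sqrt( 7)/7,sqrt( 7),  E,sqrt ( 13),  sqrt( 15 ),sqrt( 15),  sqrt( 19),5, 6,7*sqrt ( 7)] 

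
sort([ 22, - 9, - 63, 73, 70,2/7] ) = [ - 63, - 9, 2/7 , 22, 70,73 ]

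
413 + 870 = 1283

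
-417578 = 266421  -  683999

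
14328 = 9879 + 4449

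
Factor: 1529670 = 2^1*3^1*5^1*50989^1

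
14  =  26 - 12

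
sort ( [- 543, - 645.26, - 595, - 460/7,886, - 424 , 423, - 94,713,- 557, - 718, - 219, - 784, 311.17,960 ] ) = [-784 , - 718, - 645.26, - 595, - 557, - 543, - 424 , - 219, - 94,-460/7,311.17,423, 713,886,960 ]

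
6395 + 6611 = 13006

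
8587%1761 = 1543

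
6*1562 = 9372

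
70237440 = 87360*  804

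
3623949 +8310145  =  11934094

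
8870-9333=  -  463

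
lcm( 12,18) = 36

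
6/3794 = 3/1897 = 0.00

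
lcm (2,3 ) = 6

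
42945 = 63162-20217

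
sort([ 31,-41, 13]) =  [ - 41,  13,31]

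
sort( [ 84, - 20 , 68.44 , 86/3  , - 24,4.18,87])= [ - 24,- 20,4.18, 86/3, 68.44,84, 87 ]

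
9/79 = 9/79=0.11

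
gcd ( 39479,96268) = 1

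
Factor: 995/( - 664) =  - 2^( - 3 ) * 5^1 * 83^( - 1)*199^1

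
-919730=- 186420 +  - 733310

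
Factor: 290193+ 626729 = 2^1* 29^1*15809^1 = 916922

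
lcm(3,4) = 12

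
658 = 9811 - 9153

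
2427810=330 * 7357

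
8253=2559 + 5694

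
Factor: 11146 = 2^1 * 5573^1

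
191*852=162732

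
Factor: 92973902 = 2^1 * 7^1 *6640993^1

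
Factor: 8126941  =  293^1*27737^1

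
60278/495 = 60278/495=121.77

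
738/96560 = 369/48280 =0.01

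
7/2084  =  7/2084  =  0.00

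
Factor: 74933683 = 11^1*127^1*53639^1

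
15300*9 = 137700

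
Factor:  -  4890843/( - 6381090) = 543427/709010 = 2^( - 1 )*5^( - 1)*70901^( - 1)*543427^1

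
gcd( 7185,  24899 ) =1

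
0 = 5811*0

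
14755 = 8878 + 5877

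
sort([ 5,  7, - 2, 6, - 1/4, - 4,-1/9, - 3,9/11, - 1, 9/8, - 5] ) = [ - 5, - 4, - 3, - 2, - 1, - 1/4,- 1/9, 9/11,9/8 , 5, 6, 7]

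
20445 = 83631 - 63186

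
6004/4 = 1501= 1501.00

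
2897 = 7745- 4848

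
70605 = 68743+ 1862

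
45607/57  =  800 + 7/57 = 800.12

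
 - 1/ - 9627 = 1/9627 = 0.00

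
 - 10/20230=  - 1/2023 = - 0.00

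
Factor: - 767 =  - 13^1*59^1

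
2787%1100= 587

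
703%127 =68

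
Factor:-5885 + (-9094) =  - 14979 = - 3^1*4993^1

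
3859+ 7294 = 11153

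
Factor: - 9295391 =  - 7^1 * 59^1 * 71^1* 317^1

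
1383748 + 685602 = 2069350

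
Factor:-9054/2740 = - 4527/1370 = -2^(-1)*3^2*5^ (  -  1 )*137^( - 1 )*503^1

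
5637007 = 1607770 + 4029237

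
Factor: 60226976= 2^5*1019^1*1847^1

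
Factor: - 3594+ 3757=163^1 = 163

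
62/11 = 5 + 7/11 = 5.64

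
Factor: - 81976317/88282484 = - 2^( - 2)*3^1*19^1*101^( - 1)*218521^( - 1 )*1438181^1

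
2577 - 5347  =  -2770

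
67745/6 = 67745/6  =  11290.83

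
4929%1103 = 517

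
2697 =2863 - 166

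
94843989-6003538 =88840451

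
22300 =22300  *1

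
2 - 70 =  - 68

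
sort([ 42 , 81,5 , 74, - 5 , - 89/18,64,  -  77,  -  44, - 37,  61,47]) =[ - 77,-44, - 37, - 5,  -  89/18,  5, 42, 47,  61,64,  74, 81] 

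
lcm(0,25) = 0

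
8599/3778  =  2+1043/3778  =  2.28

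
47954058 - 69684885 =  - 21730827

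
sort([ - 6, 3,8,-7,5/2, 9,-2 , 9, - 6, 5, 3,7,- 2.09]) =[ - 7,-6,  -  6, - 2.09, - 2,5/2, 3, 3, 5,7,8,9,9]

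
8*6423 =51384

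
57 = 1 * 57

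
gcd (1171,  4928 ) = 1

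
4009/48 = 83+25/48 = 83.52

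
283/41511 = 283/41511=0.01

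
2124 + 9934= 12058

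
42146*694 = 29249324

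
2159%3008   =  2159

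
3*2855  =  8565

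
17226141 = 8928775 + 8297366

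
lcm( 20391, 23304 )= 163128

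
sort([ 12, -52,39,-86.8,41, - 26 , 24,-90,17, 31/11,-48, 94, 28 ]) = [ - 90 , - 86.8, - 52,-48,-26, 31/11, 12,17,24,28, 39,41, 94 ] 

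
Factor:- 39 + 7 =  - 32=-2^5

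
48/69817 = 48/69817 = 0.00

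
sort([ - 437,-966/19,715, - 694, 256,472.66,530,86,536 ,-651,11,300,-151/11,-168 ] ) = [- 694, - 651 , - 437, - 168,-966/19, - 151/11,  11,86,256,300,472.66,530, 536,  715] 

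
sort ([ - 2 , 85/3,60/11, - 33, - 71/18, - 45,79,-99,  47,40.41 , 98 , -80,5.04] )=[ - 99, - 80, - 45, - 33,-71/18, - 2, 5.04, 60/11, 85/3 , 40.41,47, 79,98]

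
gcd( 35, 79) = 1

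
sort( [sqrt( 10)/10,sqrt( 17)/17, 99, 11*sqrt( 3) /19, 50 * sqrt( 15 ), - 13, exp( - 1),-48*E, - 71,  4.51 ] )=[ - 48*E, - 71, - 13, sqrt( 17 )/17, sqrt( 10 ) /10,exp ( - 1) , 11*sqrt( 3)/19 , 4.51,  99, 50*sqrt ( 15)]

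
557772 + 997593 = 1555365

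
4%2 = 0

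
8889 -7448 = 1441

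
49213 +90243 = 139456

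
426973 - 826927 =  - 399954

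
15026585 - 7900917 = 7125668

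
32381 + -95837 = -63456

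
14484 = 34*426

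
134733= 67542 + 67191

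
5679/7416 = 631/824  =  0.77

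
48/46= 1 + 1/23 = 1.04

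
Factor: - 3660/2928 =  - 2^( - 2 )*5^1=-5/4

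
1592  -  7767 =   -  6175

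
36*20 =720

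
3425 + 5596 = 9021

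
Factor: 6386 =2^1*31^1*103^1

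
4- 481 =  - 477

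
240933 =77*3129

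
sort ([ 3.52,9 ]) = [3.52,9]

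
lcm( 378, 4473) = 26838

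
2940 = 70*42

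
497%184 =129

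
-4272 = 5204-9476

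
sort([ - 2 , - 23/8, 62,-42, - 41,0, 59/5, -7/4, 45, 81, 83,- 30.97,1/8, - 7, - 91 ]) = [ - 91, - 42, - 41, - 30.97, - 7,- 23/8, -2, - 7/4, 0, 1/8, 59/5,45, 62 , 81, 83]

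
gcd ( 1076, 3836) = 4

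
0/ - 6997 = 0/1 = - 0.00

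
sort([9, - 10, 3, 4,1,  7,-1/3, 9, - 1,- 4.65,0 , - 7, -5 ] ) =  [-10,-7, - 5,-4.65, - 1, - 1/3, 0, 1,3,4,7,9,9 ]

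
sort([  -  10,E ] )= [- 10,E ] 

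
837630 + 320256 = 1157886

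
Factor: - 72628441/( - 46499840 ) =2^( - 11)*5^(-1 )*19^ ( - 1)*29^1*239^ (-1 ) * 2504429^1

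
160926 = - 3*( - 53642)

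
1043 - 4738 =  - 3695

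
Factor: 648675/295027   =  675/307 = 3^3 * 5^2*307^(-1) 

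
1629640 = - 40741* ( - 40)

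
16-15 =1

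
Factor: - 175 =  - 5^2*7^1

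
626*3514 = 2199764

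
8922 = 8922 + 0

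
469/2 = 469/2 = 234.50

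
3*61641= 184923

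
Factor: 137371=13^1*10567^1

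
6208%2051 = 55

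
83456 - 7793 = 75663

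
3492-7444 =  - 3952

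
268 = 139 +129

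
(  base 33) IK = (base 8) 1146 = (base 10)614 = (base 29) L5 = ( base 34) i2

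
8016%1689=1260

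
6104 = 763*8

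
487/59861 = 487/59861 =0.01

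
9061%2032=933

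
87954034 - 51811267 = 36142767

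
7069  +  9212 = 16281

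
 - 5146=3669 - 8815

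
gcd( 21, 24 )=3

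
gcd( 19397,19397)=19397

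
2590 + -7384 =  -4794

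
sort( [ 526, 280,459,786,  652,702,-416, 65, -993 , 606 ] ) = [ - 993  , - 416,65,280,459,526,606, 652,702,  786 ] 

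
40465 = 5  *8093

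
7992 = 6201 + 1791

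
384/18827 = 384/18827 = 0.02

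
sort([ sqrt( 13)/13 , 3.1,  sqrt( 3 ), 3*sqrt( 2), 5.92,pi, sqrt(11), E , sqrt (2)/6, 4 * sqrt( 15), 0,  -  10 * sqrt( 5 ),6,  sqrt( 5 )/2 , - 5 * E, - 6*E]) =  [ - 10*sqrt( 5), - 6*E, - 5 * E, 0,sqrt( 2)/6,sqrt( 13)/13, sqrt( 5) /2,sqrt(3) , E, 3.1 , pi,sqrt(11) , 3 *sqrt(2) , 5.92, 6,4 * sqrt( 15)] 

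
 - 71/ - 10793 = 71/10793 = 0.01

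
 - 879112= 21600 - 900712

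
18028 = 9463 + 8565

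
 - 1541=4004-5545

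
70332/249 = 282 + 38/83 =282.46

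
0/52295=0 = 0.00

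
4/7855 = 4/7855 = 0.00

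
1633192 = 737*2216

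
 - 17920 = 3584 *( - 5 ) 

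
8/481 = 8/481 = 0.02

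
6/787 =6/787  =  0.01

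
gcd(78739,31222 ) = 1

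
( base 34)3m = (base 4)1330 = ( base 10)124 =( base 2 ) 1111100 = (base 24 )54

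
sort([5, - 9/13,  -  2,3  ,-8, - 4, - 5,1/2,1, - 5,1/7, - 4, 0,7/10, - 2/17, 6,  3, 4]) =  [-8,-5, - 5, - 4,  -  4, - 2, - 9/13 , - 2/17, 0, 1/7,1/2,  7/10, 1, 3 , 3, 4, 5, 6]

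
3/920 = 3/920 =0.00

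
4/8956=1/2239 = 0.00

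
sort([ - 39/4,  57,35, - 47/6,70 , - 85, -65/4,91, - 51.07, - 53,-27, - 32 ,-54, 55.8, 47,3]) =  [ - 85, - 54, - 53, - 51.07, - 32, - 27, - 65/4, - 39/4,  -  47/6,3 , 35, 47,55.8 , 57,  70, 91]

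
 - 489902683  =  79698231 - 569600914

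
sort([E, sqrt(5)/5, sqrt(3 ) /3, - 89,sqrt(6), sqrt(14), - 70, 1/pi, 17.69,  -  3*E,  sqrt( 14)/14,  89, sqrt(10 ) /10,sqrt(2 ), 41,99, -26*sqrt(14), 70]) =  [ - 26*sqrt( 14), - 89, - 70, - 3 *E, sqrt (14)/14,sqrt(10 ) /10,  1/pi, sqrt( 5) /5, sqrt ( 3)/3, sqrt( 2 ), sqrt(6),E,  sqrt(14), 17.69, 41 , 70,  89, 99]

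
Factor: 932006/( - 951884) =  - 466003/475942  =  - 2^( - 1)*23^1*20261^1*237971^ (-1)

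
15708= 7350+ 8358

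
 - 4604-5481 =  - 10085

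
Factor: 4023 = 3^3 * 149^1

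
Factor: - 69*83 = - 5727 = -3^1*23^1*83^1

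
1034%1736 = 1034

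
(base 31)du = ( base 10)433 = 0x1b1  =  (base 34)CP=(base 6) 2001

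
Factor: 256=2^8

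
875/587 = 1 + 288/587= 1.49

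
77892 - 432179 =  - 354287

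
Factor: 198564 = 2^2 *3^1*16547^1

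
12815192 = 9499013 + 3316179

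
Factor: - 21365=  - 5^1*4273^1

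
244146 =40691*6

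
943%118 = 117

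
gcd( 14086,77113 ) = 1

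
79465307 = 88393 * 899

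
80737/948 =80737/948 = 85.17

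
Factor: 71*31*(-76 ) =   -  2^2*19^1*  31^1*71^1=-167276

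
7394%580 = 434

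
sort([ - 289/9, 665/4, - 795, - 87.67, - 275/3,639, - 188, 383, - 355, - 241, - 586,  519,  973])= [  -  795, - 586, - 355, - 241, - 188, - 275/3, - 87.67, - 289/9,665/4,383, 519,639,973]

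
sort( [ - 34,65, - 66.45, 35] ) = [-66.45, - 34, 35, 65 ] 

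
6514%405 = 34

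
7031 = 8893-1862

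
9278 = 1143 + 8135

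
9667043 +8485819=18152862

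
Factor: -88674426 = -2^1*3^4*547373^1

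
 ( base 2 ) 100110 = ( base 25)1D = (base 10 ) 38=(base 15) 28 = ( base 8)46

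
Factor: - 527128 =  - 2^3*7^1*9413^1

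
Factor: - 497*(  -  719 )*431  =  7^1 * 71^1*431^1*719^1  =  154014833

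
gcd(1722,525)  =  21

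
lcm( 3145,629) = 3145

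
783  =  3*261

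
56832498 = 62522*909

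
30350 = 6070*5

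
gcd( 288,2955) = 3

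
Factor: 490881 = 3^1*163627^1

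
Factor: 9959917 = 11^1*83^1*10909^1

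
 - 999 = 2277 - 3276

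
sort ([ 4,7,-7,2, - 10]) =[ - 10 , - 7,2,4,7]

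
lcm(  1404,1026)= 26676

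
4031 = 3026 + 1005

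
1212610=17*71330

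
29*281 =8149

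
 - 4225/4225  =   - 1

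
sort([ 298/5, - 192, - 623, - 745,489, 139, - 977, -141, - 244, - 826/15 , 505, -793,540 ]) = [ -977, - 793 ,  -  745 , - 623, - 244, - 192, - 141,- 826/15, 298/5,  139,489, 505, 540 ] 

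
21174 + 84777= 105951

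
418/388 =209/194 = 1.08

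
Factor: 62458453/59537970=2^( - 1 )*3^( - 3 )*5^( - 1)*19^1*257^1*12791^1*220511^( - 1) 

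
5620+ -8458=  - 2838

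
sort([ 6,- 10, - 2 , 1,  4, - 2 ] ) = [  -  10, - 2,  -  2, 1 , 4, 6 ] 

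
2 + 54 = 56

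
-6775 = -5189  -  1586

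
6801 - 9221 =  - 2420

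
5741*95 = 545395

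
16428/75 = 5476/25  =  219.04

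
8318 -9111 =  - 793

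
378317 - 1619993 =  - 1241676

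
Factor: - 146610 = - 2^1*3^4*5^1*181^1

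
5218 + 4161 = 9379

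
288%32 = 0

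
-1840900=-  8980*205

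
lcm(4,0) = 0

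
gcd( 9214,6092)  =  2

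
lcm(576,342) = 10944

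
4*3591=14364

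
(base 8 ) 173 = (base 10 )123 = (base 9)146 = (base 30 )43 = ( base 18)6f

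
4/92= 1/23 = 0.04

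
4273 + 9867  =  14140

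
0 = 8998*0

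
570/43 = 570/43 = 13.26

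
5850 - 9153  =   - 3303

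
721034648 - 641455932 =79578716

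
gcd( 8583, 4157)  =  1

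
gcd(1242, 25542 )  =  54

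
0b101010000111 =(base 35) 270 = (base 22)5cb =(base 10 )2695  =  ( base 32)2k7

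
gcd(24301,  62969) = 1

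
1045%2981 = 1045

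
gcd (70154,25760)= 14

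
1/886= 1/886 = 0.00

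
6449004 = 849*7596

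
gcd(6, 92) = 2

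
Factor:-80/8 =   -  2^1  *5^1=- 10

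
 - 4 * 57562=- 230248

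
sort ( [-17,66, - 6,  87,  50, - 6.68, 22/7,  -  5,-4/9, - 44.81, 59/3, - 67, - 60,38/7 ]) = [ - 67, -60,  -  44.81,-17, - 6.68, - 6,-5,-4/9,22/7, 38/7, 59/3 , 50, 66,  87]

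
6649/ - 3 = - 2217 + 2/3 = - 2216.33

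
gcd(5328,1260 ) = 36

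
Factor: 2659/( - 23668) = -2^( - 2)*61^(- 1)*97^( - 1) * 2659^1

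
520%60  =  40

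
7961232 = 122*65256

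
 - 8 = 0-8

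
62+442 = 504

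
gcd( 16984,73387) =1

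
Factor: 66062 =2^1 * 17^1*29^1*67^1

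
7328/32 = 229 = 229.00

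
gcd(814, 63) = 1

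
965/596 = 1 + 369/596 = 1.62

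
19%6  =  1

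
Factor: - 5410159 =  - 1907^1*2837^1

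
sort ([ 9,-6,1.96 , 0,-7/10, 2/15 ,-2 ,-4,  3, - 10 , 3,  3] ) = [ - 10, - 6, - 4, - 2,  -  7/10,  0, 2/15, 1.96 , 3,3,  3,9]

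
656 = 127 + 529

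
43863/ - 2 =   -  43863/2 = - 21931.50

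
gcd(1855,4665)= 5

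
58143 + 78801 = 136944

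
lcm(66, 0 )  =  0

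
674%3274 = 674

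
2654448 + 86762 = 2741210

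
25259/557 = 25259/557 = 45.35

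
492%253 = 239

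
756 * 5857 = 4427892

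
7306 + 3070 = 10376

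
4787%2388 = 11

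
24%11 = 2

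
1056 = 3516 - 2460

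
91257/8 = 91257/8 = 11407.12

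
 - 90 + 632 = 542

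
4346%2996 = 1350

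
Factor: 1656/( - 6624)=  - 1/4=-  2^(-2)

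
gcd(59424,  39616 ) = 19808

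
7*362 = 2534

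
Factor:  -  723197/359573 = -17^1 *19^1*103^ ( - 1)*2239^1* 3491^(-1 )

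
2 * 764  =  1528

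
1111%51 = 40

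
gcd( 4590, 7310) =170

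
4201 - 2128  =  2073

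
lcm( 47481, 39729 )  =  1946721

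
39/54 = 13/18 = 0.72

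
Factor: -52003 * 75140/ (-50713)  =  2^2 * 5^1*7^1 * 17^3 * 19^1*23^1*47^( -1 )*83^( - 1 )= 300577340/3901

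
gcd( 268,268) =268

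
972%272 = 156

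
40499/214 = 40499/214=189.25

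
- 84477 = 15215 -99692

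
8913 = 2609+6304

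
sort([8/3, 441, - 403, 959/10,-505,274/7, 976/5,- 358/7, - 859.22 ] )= [-859.22, - 505, - 403,  -  358/7, 8/3,274/7,959/10, 976/5,441 ]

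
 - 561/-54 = 10 + 7/18 = 10.39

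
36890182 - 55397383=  -18507201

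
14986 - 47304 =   -  32318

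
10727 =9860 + 867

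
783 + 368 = 1151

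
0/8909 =0  =  0.00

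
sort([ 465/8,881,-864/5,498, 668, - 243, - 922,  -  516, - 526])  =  [ - 922, - 526,- 516, - 243, - 864/5,465/8,498, 668, 881]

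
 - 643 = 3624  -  4267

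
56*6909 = 386904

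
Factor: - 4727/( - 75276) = 2^( - 2)*3^ ( - 3)*17^( - 1)*29^1 * 41^( - 1 )  *  163^1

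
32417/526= 32417/526 =61.63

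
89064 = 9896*9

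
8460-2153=6307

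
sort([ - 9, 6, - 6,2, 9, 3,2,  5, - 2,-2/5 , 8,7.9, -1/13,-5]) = [-9, - 6,  -  5, - 2, - 2/5, - 1/13, 2, 2,3, 5, 6, 7.9,8,9] 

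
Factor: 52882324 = 2^2*11^2 * 37^1*2953^1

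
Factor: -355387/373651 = -467^1 * 491^( - 1) = -467/491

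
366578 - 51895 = 314683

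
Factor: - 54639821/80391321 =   -  3^( - 2) * 8932369^( - 1)*54639821^1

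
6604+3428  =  10032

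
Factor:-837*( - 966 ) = 2^1*3^4* 7^1 * 23^1*31^1=808542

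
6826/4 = 3413/2 = 1706.50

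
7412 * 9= 66708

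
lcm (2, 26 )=26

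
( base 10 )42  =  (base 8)52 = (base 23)1J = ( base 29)1D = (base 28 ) 1E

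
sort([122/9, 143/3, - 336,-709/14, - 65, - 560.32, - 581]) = [  -  581  , - 560.32, - 336 , - 65, - 709/14, 122/9, 143/3 ]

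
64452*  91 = 5865132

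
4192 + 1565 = 5757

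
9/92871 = 1/10319 = 0.00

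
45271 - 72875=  - 27604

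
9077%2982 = 131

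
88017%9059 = 6486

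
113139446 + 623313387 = 736452833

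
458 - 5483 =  - 5025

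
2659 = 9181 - 6522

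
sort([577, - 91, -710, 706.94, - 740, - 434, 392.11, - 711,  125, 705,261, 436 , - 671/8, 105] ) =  [ - 740 ,- 711, - 710, - 434, - 91, - 671/8,105, 125,261,392.11,436,577,705, 706.94 ]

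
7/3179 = 7/3179 = 0.00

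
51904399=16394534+35509865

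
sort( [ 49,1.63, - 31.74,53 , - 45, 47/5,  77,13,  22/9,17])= [ - 45,  -  31.74,1.63,22/9,47/5 , 13, 17,  49 , 53 , 77]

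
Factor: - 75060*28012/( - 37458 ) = 2^3*3^1*5^1 * 47^1*139^1*149^1*2081^( - 1) = 116810040/2081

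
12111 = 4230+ 7881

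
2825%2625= 200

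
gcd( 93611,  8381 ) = 1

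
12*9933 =119196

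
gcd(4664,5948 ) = 4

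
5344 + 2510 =7854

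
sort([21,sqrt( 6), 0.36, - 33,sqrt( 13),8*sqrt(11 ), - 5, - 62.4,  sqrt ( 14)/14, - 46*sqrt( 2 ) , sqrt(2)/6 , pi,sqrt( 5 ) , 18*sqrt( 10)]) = [ - 46*sqrt(2), - 62.4, - 33, - 5,sqrt(2 )/6,sqrt( 14 ) /14, 0.36 , sqrt( 5),  sqrt ( 6),  pi,sqrt(13), 21,8*sqrt( 11 ),18  *sqrt(10)]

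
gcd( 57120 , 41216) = 224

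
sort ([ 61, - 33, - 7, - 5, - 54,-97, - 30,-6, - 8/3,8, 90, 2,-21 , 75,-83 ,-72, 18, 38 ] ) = [-97,  -  83,-72,-54 , - 33, - 30 ,- 21, -7  ,  -  6,-5, - 8/3,  2, 8, 18,  38, 61, 75, 90 ] 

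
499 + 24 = 523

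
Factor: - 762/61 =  -2^1*3^1*61^(  -  1 )*127^1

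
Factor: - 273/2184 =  - 2^( - 3) =- 1/8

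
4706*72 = 338832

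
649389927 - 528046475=121343452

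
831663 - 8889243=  - 8057580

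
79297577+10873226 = 90170803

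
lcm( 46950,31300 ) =93900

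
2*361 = 722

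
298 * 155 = 46190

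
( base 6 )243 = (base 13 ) 78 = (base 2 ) 1100011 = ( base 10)99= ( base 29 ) 3c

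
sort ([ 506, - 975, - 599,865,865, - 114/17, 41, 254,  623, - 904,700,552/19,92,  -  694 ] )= [ - 975,  -  904 ,  -  694, - 599, - 114/17,552/19 , 41, 92,  254,506, 623,700,865,865 ]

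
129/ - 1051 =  - 129/1051 =- 0.12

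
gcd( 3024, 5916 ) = 12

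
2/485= 2/485 = 0.00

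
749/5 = 749/5 = 149.80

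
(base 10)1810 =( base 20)4AA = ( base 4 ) 130102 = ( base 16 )712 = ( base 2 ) 11100010010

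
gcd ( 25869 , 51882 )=3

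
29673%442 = 59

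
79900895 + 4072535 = 83973430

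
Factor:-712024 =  - 2^3 *89003^1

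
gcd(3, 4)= 1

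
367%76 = 63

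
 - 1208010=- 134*9015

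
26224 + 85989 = 112213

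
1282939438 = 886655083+396284355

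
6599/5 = 6599/5 = 1319.80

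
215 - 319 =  - 104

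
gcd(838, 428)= 2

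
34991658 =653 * 53586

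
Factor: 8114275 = 5^2*13^1*24967^1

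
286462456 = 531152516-244690060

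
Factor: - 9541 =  - 7^1*29^1*47^1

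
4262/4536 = 2131/2268 = 0.94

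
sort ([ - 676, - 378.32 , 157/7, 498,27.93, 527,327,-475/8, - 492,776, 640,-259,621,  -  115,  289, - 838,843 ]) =[ - 838, - 676, - 492,  -  378.32, - 259, - 115, - 475/8, 157/7,27.93,289, 327,498 , 527, 621,640 , 776, 843 ] 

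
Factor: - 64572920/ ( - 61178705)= 2^3 * 7^ ( - 2 )*67^ ( - 1 ) * 409^1*3727^(-1) * 3947^1 =12914584/12235741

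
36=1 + 35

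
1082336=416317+666019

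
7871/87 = 7871/87 = 90.47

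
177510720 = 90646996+86863724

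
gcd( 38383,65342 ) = 1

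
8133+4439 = 12572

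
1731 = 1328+403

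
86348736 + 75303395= 161652131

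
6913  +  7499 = 14412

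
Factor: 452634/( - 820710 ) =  - 3^( - 1 )*5^( - 1 )*7^1 * 11^ (-1 )*13^1 = - 91/165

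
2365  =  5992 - 3627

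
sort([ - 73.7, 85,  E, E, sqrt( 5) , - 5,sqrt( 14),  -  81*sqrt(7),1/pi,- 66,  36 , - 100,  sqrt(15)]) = [-81*sqrt( 7),-100 , - 73.7,-66,-5, 1/pi,sqrt( 5),E, E, sqrt( 14), sqrt(15), 36, 85]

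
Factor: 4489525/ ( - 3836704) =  - 2^( -5)*5^2* 47^( - 1) * 2551^( - 1 )*179581^1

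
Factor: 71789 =71789^1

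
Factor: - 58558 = - 2^1 *19^1 * 23^1*67^1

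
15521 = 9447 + 6074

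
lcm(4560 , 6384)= 31920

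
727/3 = 242  +  1/3  =  242.33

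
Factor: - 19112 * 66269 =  - 1266533128 = - 2^3*7^1*2389^1*9467^1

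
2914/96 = 30 + 17/48 = 30.35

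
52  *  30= 1560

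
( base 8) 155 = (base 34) 37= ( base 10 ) 109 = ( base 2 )1101101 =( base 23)4H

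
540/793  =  540/793 = 0.68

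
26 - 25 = 1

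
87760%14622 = 28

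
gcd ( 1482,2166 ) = 114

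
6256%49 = 33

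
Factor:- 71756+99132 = 2^4*29^1*59^1 = 27376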